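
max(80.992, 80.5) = 80.992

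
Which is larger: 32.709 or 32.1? 32.709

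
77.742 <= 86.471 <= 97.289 True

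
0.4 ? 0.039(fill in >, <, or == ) >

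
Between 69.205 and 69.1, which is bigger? 69.205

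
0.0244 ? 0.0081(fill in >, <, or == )>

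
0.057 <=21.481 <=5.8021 False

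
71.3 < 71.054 False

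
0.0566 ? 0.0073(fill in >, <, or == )>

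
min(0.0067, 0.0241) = 0.0067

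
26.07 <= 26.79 True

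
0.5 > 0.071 True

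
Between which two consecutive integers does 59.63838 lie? 59 and 60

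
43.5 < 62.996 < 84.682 True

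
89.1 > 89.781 False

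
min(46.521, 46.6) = 46.521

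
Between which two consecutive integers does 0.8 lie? 0 and 1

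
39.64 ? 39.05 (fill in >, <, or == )>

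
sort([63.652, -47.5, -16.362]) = [-47.5, -16.362, 63.652]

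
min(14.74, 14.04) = 14.04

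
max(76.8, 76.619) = 76.8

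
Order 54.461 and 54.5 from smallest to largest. 54.461, 54.5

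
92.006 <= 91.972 False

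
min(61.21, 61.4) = 61.21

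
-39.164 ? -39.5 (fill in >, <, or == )>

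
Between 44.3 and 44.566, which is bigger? 44.566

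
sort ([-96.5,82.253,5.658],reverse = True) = [82.253,5.658,-96.5]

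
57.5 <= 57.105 False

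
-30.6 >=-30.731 True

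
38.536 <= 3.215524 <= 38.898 False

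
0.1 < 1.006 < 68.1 True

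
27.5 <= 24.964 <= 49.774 False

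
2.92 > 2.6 True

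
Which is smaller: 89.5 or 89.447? 89.447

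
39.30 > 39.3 False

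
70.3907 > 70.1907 True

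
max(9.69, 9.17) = 9.69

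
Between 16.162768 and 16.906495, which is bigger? 16.906495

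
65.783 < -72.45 False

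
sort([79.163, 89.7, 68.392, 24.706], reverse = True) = [89.7, 79.163, 68.392, 24.706]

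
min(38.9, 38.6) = 38.6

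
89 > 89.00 False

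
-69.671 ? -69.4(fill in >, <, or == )<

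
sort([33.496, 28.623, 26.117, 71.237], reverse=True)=[71.237, 33.496, 28.623, 26.117]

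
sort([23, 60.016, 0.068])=[0.068, 23, 60.016]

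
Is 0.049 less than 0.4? Yes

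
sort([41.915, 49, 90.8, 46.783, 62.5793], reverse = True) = [90.8, 62.5793, 49, 46.783, 41.915]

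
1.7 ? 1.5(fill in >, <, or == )>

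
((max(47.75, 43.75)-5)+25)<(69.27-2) False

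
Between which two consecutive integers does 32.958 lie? 32 and 33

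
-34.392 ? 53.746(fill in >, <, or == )<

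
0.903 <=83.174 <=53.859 False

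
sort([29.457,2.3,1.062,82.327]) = [1.062,2.3,29.457,82.327]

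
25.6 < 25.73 True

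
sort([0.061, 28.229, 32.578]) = [0.061, 28.229, 32.578]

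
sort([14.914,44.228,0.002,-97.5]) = [-97.5,0.002,14.914,44.228]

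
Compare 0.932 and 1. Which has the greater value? 1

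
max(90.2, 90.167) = 90.2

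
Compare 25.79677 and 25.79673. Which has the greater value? 25.79677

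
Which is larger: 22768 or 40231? 40231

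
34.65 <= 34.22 False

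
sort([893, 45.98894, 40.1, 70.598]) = [40.1, 45.98894, 70.598, 893]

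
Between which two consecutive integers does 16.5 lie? 16 and 17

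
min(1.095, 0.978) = 0.978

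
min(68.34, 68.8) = 68.34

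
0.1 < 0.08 False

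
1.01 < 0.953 False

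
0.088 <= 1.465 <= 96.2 True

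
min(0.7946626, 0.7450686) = 0.7450686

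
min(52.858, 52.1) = 52.1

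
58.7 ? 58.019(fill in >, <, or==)>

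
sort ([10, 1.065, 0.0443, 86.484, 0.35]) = [0.0443, 0.35, 1.065, 10, 86.484]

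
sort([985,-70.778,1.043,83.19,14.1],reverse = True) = [985,83.19,14.1,1.043,-70.778]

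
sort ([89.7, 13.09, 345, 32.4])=[13.09, 32.4, 89.7, 345]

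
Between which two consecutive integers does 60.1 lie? 60 and 61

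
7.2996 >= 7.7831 False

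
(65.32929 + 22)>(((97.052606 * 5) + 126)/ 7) True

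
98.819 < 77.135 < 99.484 False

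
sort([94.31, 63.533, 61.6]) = [61.6, 63.533, 94.31]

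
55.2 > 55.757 False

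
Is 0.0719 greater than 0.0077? Yes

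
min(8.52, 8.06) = 8.06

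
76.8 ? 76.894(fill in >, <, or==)<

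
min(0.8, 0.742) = 0.742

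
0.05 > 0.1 False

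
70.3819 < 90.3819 True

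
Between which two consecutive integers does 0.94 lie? 0 and 1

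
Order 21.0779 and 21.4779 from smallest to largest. 21.0779,21.4779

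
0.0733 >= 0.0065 True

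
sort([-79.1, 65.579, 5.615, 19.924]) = [-79.1, 5.615, 19.924, 65.579]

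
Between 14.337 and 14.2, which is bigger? 14.337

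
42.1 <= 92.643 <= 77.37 False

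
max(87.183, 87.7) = 87.7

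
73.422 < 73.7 True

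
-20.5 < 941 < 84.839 False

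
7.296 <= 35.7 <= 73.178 True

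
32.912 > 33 False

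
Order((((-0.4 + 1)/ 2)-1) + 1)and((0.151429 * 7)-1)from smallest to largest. ((0.151429 * 7)-1), ((((-0.4 + 1)/ 2)-1) + 1)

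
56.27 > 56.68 False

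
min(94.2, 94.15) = 94.15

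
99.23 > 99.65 False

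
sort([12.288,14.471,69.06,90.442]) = [12.288,14.471,69.06,90.442]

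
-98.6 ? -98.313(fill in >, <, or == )<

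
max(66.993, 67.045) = 67.045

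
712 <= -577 False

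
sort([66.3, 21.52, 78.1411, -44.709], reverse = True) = [78.1411, 66.3, 21.52, -44.709]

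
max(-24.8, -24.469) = -24.469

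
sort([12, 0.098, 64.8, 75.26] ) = [0.098, 12, 64.8, 75.26]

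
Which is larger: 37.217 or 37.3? 37.3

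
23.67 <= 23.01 False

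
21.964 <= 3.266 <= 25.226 False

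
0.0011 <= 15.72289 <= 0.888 False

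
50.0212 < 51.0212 True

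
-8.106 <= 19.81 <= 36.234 True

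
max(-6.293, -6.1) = -6.1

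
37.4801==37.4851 False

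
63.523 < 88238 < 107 False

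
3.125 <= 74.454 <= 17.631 False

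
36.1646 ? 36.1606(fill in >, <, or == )>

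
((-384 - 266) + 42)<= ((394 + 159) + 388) True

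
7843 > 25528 False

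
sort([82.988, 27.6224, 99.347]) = [27.6224, 82.988, 99.347]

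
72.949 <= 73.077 True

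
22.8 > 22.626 True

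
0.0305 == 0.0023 False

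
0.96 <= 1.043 True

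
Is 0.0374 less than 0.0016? No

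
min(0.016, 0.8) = 0.016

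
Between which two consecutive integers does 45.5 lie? 45 and 46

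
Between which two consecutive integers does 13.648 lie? 13 and 14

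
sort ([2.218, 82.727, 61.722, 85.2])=[2.218, 61.722, 82.727, 85.2]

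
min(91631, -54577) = -54577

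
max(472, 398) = 472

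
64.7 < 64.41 False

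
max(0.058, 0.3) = 0.3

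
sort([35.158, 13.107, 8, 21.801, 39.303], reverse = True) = [39.303, 35.158, 21.801, 13.107, 8]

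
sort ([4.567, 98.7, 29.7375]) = [4.567, 29.7375, 98.7]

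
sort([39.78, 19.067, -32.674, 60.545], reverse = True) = [60.545, 39.78, 19.067, -32.674]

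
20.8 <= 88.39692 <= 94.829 True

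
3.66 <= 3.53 False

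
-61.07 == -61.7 False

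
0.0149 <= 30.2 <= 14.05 False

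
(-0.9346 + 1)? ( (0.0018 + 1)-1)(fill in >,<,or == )>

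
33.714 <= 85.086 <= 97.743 True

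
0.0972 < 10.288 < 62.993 True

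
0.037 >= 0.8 False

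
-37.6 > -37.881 True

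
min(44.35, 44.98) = 44.35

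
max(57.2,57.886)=57.886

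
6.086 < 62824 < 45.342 False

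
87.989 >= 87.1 True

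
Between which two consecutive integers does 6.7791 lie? 6 and 7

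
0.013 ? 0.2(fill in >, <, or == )<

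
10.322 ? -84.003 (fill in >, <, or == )>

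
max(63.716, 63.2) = 63.716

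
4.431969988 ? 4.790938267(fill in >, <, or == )<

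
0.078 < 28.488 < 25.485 False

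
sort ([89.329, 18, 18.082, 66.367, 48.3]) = [18, 18.082, 48.3, 66.367, 89.329]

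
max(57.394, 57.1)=57.394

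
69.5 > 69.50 False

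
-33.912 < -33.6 True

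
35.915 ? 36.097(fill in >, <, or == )<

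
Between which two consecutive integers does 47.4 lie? 47 and 48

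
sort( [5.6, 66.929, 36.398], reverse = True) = [66.929, 36.398, 5.6]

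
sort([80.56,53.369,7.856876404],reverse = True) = [80.56,53.369,7.856876404]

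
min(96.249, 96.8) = 96.249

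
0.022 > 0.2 False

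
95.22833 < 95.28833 True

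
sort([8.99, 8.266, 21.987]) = [8.266, 8.99, 21.987]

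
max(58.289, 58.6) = 58.6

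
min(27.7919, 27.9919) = 27.7919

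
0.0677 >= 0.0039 True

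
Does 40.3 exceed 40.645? No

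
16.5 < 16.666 True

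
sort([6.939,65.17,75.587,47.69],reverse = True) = [75.587,65.17,47.69,6.939]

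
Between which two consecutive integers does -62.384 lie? -63 and -62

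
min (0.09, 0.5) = 0.09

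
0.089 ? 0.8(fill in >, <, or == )<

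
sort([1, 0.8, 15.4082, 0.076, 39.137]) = [0.076, 0.8, 1, 15.4082, 39.137]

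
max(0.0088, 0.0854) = 0.0854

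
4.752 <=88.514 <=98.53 True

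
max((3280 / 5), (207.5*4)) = 830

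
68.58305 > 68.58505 False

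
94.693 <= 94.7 True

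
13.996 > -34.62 True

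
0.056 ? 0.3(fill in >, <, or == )<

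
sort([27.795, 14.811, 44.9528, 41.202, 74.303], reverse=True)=[74.303, 44.9528, 41.202, 27.795, 14.811]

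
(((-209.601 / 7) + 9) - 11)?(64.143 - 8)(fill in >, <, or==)<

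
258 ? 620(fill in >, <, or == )<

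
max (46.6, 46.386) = 46.6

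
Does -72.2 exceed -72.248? Yes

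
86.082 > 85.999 True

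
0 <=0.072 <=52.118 True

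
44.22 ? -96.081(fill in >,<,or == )>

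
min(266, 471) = 266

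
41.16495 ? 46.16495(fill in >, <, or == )<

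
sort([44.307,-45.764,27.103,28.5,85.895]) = [-45.764,27.103,28.5,44.307,85.895]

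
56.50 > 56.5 False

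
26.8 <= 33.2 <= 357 True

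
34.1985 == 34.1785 False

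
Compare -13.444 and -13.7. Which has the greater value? -13.444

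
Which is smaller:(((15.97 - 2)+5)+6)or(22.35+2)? (22.35+2)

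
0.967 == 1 False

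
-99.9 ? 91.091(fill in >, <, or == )<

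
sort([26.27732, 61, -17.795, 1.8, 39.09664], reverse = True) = [61, 39.09664, 26.27732, 1.8, -17.795]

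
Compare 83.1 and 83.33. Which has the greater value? 83.33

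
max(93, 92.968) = 93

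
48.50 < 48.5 False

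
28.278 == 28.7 False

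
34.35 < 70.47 True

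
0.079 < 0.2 True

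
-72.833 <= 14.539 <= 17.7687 True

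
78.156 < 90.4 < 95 True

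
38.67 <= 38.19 False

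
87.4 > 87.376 True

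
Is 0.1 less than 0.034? No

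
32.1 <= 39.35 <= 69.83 True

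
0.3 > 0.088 True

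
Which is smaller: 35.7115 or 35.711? 35.711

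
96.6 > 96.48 True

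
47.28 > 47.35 False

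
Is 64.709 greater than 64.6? Yes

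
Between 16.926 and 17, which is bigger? 17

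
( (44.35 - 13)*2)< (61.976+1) True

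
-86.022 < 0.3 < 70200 True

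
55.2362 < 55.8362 True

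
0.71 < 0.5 False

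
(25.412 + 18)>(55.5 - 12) False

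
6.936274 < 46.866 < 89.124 True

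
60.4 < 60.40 False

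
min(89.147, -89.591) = -89.591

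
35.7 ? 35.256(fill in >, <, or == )>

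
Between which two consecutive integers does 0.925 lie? 0 and 1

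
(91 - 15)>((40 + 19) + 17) False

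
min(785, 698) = 698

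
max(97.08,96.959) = 97.08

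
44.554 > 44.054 True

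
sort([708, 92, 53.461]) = [53.461, 92, 708]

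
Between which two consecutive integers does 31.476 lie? 31 and 32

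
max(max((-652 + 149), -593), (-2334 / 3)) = -503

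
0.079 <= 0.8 True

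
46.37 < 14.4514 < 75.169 False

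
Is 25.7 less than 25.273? No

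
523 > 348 True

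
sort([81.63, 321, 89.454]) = [81.63, 89.454, 321]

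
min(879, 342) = 342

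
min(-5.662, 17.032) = -5.662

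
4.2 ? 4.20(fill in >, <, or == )==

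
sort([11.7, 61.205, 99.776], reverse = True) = [99.776, 61.205, 11.7]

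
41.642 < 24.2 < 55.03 False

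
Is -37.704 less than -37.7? Yes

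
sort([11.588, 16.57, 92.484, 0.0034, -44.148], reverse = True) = [92.484, 16.57, 11.588, 0.0034, -44.148]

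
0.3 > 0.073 True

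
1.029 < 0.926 False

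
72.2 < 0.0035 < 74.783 False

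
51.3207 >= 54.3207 False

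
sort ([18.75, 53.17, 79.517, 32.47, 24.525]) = [18.75, 24.525, 32.47, 53.17, 79.517]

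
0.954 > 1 False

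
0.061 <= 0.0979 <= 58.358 True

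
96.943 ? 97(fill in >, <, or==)<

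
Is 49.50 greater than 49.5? No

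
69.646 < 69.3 False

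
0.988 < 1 True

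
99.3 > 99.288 True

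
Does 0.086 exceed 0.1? No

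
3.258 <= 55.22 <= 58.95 True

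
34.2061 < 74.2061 True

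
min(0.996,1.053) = 0.996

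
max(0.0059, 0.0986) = 0.0986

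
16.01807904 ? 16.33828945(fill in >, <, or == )<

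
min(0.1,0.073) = 0.073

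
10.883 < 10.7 False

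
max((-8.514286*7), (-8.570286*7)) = -59.600002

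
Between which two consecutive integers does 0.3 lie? 0 and 1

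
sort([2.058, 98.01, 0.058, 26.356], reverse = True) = [98.01, 26.356, 2.058, 0.058]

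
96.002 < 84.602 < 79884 False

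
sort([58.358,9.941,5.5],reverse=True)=[58.358,9.941,5.5]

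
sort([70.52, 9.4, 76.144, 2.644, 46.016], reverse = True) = [76.144, 70.52, 46.016, 9.4, 2.644]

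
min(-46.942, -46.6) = -46.942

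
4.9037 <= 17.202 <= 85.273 True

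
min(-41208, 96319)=-41208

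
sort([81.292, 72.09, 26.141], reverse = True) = [81.292, 72.09, 26.141]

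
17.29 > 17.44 False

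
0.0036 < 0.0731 True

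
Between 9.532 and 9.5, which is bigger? 9.532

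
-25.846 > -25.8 False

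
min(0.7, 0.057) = 0.057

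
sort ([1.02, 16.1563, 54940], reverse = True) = [54940, 16.1563, 1.02]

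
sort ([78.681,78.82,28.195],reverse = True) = [78.82,78.681,28.195]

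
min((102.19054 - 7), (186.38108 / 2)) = 93.19054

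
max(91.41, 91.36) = 91.41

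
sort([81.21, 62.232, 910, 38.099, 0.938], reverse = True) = [910, 81.21, 62.232, 38.099, 0.938]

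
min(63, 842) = 63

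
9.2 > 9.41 False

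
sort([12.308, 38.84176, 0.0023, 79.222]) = [0.0023, 12.308, 38.84176, 79.222]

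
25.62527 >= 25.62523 True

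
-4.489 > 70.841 False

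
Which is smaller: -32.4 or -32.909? -32.909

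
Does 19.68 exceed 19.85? No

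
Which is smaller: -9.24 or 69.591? -9.24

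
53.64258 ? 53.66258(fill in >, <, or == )<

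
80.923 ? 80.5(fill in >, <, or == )>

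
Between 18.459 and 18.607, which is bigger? 18.607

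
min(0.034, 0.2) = 0.034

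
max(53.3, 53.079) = 53.3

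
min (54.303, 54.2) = 54.2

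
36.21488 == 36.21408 False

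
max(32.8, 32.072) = 32.8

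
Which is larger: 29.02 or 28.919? 29.02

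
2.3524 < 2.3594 True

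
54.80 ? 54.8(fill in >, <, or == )==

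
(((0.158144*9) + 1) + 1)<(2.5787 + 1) True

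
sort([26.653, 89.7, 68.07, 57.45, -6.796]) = [-6.796, 26.653, 57.45, 68.07, 89.7]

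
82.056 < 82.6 True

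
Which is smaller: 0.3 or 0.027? 0.027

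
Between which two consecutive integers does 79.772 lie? 79 and 80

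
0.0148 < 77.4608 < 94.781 True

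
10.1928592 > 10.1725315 True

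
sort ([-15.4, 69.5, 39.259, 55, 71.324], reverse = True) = [71.324, 69.5, 55, 39.259, -15.4]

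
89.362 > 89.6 False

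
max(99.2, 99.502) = 99.502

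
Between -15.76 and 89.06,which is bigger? 89.06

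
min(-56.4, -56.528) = -56.528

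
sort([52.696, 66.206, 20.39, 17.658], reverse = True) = [66.206, 52.696, 20.39, 17.658]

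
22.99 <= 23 True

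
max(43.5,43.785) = 43.785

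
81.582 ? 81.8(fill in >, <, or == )<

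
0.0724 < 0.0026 False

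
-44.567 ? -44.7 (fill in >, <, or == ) >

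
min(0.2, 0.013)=0.013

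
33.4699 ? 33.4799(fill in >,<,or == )<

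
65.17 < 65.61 True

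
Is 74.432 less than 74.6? Yes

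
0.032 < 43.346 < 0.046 False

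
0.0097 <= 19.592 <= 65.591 True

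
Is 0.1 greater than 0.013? Yes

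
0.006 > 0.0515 False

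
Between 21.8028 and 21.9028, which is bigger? 21.9028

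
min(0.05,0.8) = 0.05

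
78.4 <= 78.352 False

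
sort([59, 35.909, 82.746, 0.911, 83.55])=[0.911, 35.909, 59, 82.746, 83.55]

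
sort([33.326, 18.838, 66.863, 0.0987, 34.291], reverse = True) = [66.863, 34.291, 33.326, 18.838, 0.0987]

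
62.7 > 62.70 False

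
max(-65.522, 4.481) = 4.481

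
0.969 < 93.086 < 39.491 False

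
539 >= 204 True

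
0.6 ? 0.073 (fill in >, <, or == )>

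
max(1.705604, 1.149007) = 1.705604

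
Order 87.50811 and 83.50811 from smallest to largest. 83.50811, 87.50811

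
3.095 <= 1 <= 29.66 False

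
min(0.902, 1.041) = 0.902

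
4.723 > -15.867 True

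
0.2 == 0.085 False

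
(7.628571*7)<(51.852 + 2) True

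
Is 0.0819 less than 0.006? No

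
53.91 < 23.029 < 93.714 False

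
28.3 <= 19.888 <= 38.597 False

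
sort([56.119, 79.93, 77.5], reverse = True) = [79.93, 77.5, 56.119]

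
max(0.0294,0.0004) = 0.0294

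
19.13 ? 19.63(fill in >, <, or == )<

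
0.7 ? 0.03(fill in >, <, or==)>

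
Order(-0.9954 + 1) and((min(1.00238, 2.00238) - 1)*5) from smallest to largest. (-0.9954 + 1), ((min(1.00238, 2.00238) - 1)*5)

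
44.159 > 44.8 False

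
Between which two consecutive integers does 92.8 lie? 92 and 93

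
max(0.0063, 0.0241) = 0.0241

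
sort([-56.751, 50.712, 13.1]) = [-56.751, 13.1, 50.712]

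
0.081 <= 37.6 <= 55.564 True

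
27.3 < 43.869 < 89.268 True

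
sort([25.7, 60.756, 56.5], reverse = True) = [60.756, 56.5, 25.7]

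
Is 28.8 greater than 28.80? No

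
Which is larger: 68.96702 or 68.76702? 68.96702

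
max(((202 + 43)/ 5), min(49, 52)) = 49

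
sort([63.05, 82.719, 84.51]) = [63.05, 82.719, 84.51]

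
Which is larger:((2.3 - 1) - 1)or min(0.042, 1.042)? ((2.3 - 1) - 1)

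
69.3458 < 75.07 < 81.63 True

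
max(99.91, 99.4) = 99.91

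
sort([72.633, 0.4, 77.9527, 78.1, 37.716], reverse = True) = [78.1, 77.9527, 72.633, 37.716, 0.4]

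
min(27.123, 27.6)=27.123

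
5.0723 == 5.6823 False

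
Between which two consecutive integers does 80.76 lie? 80 and 81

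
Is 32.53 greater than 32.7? No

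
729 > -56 True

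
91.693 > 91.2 True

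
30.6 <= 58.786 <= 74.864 True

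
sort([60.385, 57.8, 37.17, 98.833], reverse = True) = [98.833, 60.385, 57.8, 37.17]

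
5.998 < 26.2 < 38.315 True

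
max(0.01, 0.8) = 0.8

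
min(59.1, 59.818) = 59.1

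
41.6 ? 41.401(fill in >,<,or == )>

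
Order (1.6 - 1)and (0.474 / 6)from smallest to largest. (0.474 / 6), (1.6 - 1)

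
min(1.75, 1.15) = 1.15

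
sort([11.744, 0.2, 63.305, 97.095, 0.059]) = [0.059, 0.2, 11.744, 63.305, 97.095]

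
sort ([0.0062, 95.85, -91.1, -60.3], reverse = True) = [95.85, 0.0062, -60.3, -91.1]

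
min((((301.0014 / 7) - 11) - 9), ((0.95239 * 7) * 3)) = 20.00019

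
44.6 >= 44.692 False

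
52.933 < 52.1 False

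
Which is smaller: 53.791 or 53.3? 53.3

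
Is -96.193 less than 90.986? Yes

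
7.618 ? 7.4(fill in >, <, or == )>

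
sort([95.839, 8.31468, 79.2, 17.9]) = [8.31468, 17.9, 79.2, 95.839]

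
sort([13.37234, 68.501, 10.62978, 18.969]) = [10.62978, 13.37234, 18.969, 68.501]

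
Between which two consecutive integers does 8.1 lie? 8 and 9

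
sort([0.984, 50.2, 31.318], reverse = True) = [50.2, 31.318, 0.984]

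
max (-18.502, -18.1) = -18.1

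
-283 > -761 True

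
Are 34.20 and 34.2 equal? Yes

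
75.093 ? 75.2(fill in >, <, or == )<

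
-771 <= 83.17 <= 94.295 True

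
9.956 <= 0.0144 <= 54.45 False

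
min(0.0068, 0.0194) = 0.0068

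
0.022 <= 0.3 True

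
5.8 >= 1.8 True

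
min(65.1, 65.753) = 65.1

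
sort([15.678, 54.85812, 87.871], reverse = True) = [87.871, 54.85812, 15.678]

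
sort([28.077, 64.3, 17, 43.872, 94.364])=[17, 28.077, 43.872, 64.3, 94.364]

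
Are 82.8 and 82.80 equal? Yes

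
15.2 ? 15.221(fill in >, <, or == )<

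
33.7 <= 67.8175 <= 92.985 True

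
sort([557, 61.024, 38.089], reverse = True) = [557, 61.024, 38.089]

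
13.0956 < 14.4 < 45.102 True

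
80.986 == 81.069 False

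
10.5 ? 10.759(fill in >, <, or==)<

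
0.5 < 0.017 False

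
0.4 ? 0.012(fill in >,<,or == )>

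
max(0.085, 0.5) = 0.5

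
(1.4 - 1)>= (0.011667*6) True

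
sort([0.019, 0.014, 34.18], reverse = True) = [34.18, 0.019, 0.014]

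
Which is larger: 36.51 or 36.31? 36.51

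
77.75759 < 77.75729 False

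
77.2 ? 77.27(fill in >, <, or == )<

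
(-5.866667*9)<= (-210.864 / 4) True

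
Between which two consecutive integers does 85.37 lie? 85 and 86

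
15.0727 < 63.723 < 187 True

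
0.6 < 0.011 False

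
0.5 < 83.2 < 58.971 False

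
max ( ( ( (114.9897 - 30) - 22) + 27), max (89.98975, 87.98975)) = 89.98975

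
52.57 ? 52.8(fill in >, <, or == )<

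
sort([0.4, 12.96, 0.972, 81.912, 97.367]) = [0.4, 0.972, 12.96, 81.912, 97.367]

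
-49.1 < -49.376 False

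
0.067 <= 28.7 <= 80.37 True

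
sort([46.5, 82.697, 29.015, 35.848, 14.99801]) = [14.99801, 29.015, 35.848, 46.5, 82.697]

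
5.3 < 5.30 False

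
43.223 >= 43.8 False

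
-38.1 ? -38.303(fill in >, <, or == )>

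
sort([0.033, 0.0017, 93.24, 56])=[0.0017, 0.033, 56, 93.24]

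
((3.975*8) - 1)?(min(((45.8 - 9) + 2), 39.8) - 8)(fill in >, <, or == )==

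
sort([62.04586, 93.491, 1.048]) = [1.048, 62.04586, 93.491]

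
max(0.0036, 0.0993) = 0.0993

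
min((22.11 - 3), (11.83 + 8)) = 19.11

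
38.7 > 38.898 False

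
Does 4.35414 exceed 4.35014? Yes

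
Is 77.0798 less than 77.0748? No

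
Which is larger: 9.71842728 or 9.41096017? 9.71842728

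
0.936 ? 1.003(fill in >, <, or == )<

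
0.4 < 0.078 False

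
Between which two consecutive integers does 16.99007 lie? 16 and 17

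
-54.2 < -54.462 False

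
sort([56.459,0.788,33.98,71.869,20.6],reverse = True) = [71.869,56.459,33.98,20.6,0.788]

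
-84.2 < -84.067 True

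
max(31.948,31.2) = 31.948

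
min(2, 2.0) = 2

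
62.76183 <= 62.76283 True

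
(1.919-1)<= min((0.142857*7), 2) True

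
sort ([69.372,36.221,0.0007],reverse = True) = [69.372,36.221,0.0007]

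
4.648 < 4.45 False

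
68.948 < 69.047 True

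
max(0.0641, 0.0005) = 0.0641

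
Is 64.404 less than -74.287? No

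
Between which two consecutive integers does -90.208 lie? -91 and -90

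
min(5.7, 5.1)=5.1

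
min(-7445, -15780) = -15780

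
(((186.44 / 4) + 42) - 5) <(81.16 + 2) False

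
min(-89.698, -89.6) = -89.698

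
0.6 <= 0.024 False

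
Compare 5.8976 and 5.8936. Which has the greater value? 5.8976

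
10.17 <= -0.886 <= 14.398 False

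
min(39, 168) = 39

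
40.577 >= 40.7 False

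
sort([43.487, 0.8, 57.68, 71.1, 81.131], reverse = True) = [81.131, 71.1, 57.68, 43.487, 0.8]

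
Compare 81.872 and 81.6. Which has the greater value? 81.872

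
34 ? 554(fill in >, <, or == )<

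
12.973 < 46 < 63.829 True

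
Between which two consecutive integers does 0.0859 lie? 0 and 1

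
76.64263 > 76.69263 False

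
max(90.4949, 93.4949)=93.4949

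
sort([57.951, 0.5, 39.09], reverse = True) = [57.951, 39.09, 0.5]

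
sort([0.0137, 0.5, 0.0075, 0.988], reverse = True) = [0.988, 0.5, 0.0137, 0.0075]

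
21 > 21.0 False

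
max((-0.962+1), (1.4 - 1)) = 0.4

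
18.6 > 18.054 True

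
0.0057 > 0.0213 False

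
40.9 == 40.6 False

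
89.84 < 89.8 False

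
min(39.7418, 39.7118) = 39.7118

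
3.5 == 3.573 False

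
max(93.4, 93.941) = 93.941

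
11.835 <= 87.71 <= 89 True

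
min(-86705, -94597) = -94597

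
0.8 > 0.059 True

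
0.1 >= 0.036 True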